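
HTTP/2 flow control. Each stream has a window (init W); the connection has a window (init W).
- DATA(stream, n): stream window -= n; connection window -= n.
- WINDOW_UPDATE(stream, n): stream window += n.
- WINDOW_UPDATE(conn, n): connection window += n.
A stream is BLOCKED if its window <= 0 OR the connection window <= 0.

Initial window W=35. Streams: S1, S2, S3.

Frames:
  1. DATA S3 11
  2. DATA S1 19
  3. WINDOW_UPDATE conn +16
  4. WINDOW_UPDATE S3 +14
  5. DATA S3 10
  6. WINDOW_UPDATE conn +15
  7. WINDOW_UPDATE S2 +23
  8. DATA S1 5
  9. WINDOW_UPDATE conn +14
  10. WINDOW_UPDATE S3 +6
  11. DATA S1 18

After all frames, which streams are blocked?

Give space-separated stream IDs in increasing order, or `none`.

Answer: S1

Derivation:
Op 1: conn=24 S1=35 S2=35 S3=24 blocked=[]
Op 2: conn=5 S1=16 S2=35 S3=24 blocked=[]
Op 3: conn=21 S1=16 S2=35 S3=24 blocked=[]
Op 4: conn=21 S1=16 S2=35 S3=38 blocked=[]
Op 5: conn=11 S1=16 S2=35 S3=28 blocked=[]
Op 6: conn=26 S1=16 S2=35 S3=28 blocked=[]
Op 7: conn=26 S1=16 S2=58 S3=28 blocked=[]
Op 8: conn=21 S1=11 S2=58 S3=28 blocked=[]
Op 9: conn=35 S1=11 S2=58 S3=28 blocked=[]
Op 10: conn=35 S1=11 S2=58 S3=34 blocked=[]
Op 11: conn=17 S1=-7 S2=58 S3=34 blocked=[1]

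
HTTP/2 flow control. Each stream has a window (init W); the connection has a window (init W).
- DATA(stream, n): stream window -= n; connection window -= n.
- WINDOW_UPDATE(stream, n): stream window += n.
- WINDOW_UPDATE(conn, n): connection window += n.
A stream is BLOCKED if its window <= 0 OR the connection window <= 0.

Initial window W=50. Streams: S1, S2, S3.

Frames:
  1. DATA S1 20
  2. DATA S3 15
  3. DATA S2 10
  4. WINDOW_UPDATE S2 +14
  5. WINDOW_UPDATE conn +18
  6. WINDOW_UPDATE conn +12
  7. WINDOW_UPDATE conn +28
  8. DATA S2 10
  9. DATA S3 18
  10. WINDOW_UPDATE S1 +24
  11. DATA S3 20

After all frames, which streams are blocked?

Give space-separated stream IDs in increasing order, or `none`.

Op 1: conn=30 S1=30 S2=50 S3=50 blocked=[]
Op 2: conn=15 S1=30 S2=50 S3=35 blocked=[]
Op 3: conn=5 S1=30 S2=40 S3=35 blocked=[]
Op 4: conn=5 S1=30 S2=54 S3=35 blocked=[]
Op 5: conn=23 S1=30 S2=54 S3=35 blocked=[]
Op 6: conn=35 S1=30 S2=54 S3=35 blocked=[]
Op 7: conn=63 S1=30 S2=54 S3=35 blocked=[]
Op 8: conn=53 S1=30 S2=44 S3=35 blocked=[]
Op 9: conn=35 S1=30 S2=44 S3=17 blocked=[]
Op 10: conn=35 S1=54 S2=44 S3=17 blocked=[]
Op 11: conn=15 S1=54 S2=44 S3=-3 blocked=[3]

Answer: S3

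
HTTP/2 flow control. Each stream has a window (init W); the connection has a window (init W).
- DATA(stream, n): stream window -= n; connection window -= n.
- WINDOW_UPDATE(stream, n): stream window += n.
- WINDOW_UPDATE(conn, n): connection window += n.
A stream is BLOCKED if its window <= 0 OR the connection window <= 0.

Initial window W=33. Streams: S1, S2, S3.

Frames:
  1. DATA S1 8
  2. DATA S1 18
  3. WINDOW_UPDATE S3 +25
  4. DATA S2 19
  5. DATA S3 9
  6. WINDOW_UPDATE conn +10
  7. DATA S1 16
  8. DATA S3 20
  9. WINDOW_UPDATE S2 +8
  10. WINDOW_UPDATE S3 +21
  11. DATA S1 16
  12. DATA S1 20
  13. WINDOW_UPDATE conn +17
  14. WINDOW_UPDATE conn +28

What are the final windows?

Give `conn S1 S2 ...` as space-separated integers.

Answer: -38 -45 22 50

Derivation:
Op 1: conn=25 S1=25 S2=33 S3=33 blocked=[]
Op 2: conn=7 S1=7 S2=33 S3=33 blocked=[]
Op 3: conn=7 S1=7 S2=33 S3=58 blocked=[]
Op 4: conn=-12 S1=7 S2=14 S3=58 blocked=[1, 2, 3]
Op 5: conn=-21 S1=7 S2=14 S3=49 blocked=[1, 2, 3]
Op 6: conn=-11 S1=7 S2=14 S3=49 blocked=[1, 2, 3]
Op 7: conn=-27 S1=-9 S2=14 S3=49 blocked=[1, 2, 3]
Op 8: conn=-47 S1=-9 S2=14 S3=29 blocked=[1, 2, 3]
Op 9: conn=-47 S1=-9 S2=22 S3=29 blocked=[1, 2, 3]
Op 10: conn=-47 S1=-9 S2=22 S3=50 blocked=[1, 2, 3]
Op 11: conn=-63 S1=-25 S2=22 S3=50 blocked=[1, 2, 3]
Op 12: conn=-83 S1=-45 S2=22 S3=50 blocked=[1, 2, 3]
Op 13: conn=-66 S1=-45 S2=22 S3=50 blocked=[1, 2, 3]
Op 14: conn=-38 S1=-45 S2=22 S3=50 blocked=[1, 2, 3]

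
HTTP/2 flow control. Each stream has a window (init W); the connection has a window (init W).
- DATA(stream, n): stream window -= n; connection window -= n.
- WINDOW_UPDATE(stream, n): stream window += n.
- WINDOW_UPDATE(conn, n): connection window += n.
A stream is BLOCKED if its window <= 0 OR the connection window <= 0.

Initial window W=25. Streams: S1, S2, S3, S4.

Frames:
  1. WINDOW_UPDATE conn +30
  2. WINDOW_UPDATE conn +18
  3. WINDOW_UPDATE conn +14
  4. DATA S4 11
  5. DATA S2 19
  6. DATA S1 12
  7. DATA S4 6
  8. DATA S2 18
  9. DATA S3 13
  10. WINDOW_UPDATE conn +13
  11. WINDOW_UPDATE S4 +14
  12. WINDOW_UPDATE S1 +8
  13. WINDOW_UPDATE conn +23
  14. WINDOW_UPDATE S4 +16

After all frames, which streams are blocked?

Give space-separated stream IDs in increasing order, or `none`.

Op 1: conn=55 S1=25 S2=25 S3=25 S4=25 blocked=[]
Op 2: conn=73 S1=25 S2=25 S3=25 S4=25 blocked=[]
Op 3: conn=87 S1=25 S2=25 S3=25 S4=25 blocked=[]
Op 4: conn=76 S1=25 S2=25 S3=25 S4=14 blocked=[]
Op 5: conn=57 S1=25 S2=6 S3=25 S4=14 blocked=[]
Op 6: conn=45 S1=13 S2=6 S3=25 S4=14 blocked=[]
Op 7: conn=39 S1=13 S2=6 S3=25 S4=8 blocked=[]
Op 8: conn=21 S1=13 S2=-12 S3=25 S4=8 blocked=[2]
Op 9: conn=8 S1=13 S2=-12 S3=12 S4=8 blocked=[2]
Op 10: conn=21 S1=13 S2=-12 S3=12 S4=8 blocked=[2]
Op 11: conn=21 S1=13 S2=-12 S3=12 S4=22 blocked=[2]
Op 12: conn=21 S1=21 S2=-12 S3=12 S4=22 blocked=[2]
Op 13: conn=44 S1=21 S2=-12 S3=12 S4=22 blocked=[2]
Op 14: conn=44 S1=21 S2=-12 S3=12 S4=38 blocked=[2]

Answer: S2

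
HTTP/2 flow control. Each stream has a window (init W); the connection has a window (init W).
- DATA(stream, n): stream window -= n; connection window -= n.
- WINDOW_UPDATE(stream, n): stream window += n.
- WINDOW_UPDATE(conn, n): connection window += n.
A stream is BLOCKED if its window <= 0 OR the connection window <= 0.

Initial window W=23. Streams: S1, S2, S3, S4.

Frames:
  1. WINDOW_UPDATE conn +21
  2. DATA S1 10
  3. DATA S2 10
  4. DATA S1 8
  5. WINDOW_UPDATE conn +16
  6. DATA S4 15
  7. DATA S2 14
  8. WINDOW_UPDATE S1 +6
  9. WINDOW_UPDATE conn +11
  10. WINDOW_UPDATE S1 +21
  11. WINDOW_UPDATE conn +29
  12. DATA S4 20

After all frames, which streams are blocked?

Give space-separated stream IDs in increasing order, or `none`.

Op 1: conn=44 S1=23 S2=23 S3=23 S4=23 blocked=[]
Op 2: conn=34 S1=13 S2=23 S3=23 S4=23 blocked=[]
Op 3: conn=24 S1=13 S2=13 S3=23 S4=23 blocked=[]
Op 4: conn=16 S1=5 S2=13 S3=23 S4=23 blocked=[]
Op 5: conn=32 S1=5 S2=13 S3=23 S4=23 blocked=[]
Op 6: conn=17 S1=5 S2=13 S3=23 S4=8 blocked=[]
Op 7: conn=3 S1=5 S2=-1 S3=23 S4=8 blocked=[2]
Op 8: conn=3 S1=11 S2=-1 S3=23 S4=8 blocked=[2]
Op 9: conn=14 S1=11 S2=-1 S3=23 S4=8 blocked=[2]
Op 10: conn=14 S1=32 S2=-1 S3=23 S4=8 blocked=[2]
Op 11: conn=43 S1=32 S2=-1 S3=23 S4=8 blocked=[2]
Op 12: conn=23 S1=32 S2=-1 S3=23 S4=-12 blocked=[2, 4]

Answer: S2 S4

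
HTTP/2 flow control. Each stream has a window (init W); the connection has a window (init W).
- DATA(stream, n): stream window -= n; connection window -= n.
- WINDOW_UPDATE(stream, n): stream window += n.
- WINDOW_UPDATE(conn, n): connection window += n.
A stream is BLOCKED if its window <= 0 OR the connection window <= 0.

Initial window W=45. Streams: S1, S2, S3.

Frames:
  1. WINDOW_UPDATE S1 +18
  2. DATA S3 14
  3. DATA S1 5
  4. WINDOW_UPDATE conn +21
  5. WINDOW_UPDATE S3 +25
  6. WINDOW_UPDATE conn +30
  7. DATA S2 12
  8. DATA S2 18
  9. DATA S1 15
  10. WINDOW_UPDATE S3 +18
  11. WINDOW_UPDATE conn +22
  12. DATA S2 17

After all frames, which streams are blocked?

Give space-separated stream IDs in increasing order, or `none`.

Op 1: conn=45 S1=63 S2=45 S3=45 blocked=[]
Op 2: conn=31 S1=63 S2=45 S3=31 blocked=[]
Op 3: conn=26 S1=58 S2=45 S3=31 blocked=[]
Op 4: conn=47 S1=58 S2=45 S3=31 blocked=[]
Op 5: conn=47 S1=58 S2=45 S3=56 blocked=[]
Op 6: conn=77 S1=58 S2=45 S3=56 blocked=[]
Op 7: conn=65 S1=58 S2=33 S3=56 blocked=[]
Op 8: conn=47 S1=58 S2=15 S3=56 blocked=[]
Op 9: conn=32 S1=43 S2=15 S3=56 blocked=[]
Op 10: conn=32 S1=43 S2=15 S3=74 blocked=[]
Op 11: conn=54 S1=43 S2=15 S3=74 blocked=[]
Op 12: conn=37 S1=43 S2=-2 S3=74 blocked=[2]

Answer: S2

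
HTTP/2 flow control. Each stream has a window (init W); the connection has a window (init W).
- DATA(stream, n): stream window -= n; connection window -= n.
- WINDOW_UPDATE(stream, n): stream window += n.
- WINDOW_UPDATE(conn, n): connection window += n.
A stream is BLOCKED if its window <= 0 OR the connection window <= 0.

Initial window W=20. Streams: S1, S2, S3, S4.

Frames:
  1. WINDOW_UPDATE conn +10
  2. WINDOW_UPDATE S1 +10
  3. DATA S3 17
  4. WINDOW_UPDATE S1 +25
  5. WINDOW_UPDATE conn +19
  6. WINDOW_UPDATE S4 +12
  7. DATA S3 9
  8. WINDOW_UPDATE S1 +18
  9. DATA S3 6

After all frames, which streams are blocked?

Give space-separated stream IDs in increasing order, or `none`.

Answer: S3

Derivation:
Op 1: conn=30 S1=20 S2=20 S3=20 S4=20 blocked=[]
Op 2: conn=30 S1=30 S2=20 S3=20 S4=20 blocked=[]
Op 3: conn=13 S1=30 S2=20 S3=3 S4=20 blocked=[]
Op 4: conn=13 S1=55 S2=20 S3=3 S4=20 blocked=[]
Op 5: conn=32 S1=55 S2=20 S3=3 S4=20 blocked=[]
Op 6: conn=32 S1=55 S2=20 S3=3 S4=32 blocked=[]
Op 7: conn=23 S1=55 S2=20 S3=-6 S4=32 blocked=[3]
Op 8: conn=23 S1=73 S2=20 S3=-6 S4=32 blocked=[3]
Op 9: conn=17 S1=73 S2=20 S3=-12 S4=32 blocked=[3]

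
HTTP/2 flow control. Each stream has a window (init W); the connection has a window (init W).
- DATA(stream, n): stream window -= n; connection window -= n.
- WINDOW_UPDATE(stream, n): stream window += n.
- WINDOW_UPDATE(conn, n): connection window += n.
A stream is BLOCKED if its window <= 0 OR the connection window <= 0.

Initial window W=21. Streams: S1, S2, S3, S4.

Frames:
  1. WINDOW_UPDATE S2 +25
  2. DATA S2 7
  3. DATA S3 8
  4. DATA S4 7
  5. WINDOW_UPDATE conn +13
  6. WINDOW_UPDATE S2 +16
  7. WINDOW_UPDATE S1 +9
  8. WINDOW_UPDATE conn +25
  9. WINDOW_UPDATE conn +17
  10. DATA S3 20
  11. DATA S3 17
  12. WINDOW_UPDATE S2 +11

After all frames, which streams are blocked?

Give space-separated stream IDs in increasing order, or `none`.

Op 1: conn=21 S1=21 S2=46 S3=21 S4=21 blocked=[]
Op 2: conn=14 S1=21 S2=39 S3=21 S4=21 blocked=[]
Op 3: conn=6 S1=21 S2=39 S3=13 S4=21 blocked=[]
Op 4: conn=-1 S1=21 S2=39 S3=13 S4=14 blocked=[1, 2, 3, 4]
Op 5: conn=12 S1=21 S2=39 S3=13 S4=14 blocked=[]
Op 6: conn=12 S1=21 S2=55 S3=13 S4=14 blocked=[]
Op 7: conn=12 S1=30 S2=55 S3=13 S4=14 blocked=[]
Op 8: conn=37 S1=30 S2=55 S3=13 S4=14 blocked=[]
Op 9: conn=54 S1=30 S2=55 S3=13 S4=14 blocked=[]
Op 10: conn=34 S1=30 S2=55 S3=-7 S4=14 blocked=[3]
Op 11: conn=17 S1=30 S2=55 S3=-24 S4=14 blocked=[3]
Op 12: conn=17 S1=30 S2=66 S3=-24 S4=14 blocked=[3]

Answer: S3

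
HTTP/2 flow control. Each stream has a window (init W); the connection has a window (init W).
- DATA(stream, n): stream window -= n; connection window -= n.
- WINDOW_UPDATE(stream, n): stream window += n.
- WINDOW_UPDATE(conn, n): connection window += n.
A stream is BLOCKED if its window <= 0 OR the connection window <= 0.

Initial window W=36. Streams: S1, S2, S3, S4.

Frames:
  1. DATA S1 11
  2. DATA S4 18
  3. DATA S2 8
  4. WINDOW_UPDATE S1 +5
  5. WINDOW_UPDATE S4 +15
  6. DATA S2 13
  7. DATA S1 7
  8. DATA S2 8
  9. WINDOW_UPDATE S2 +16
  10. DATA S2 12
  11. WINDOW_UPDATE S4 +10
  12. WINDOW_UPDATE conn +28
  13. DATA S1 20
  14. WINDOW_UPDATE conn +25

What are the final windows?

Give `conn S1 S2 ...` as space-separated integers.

Op 1: conn=25 S1=25 S2=36 S3=36 S4=36 blocked=[]
Op 2: conn=7 S1=25 S2=36 S3=36 S4=18 blocked=[]
Op 3: conn=-1 S1=25 S2=28 S3=36 S4=18 blocked=[1, 2, 3, 4]
Op 4: conn=-1 S1=30 S2=28 S3=36 S4=18 blocked=[1, 2, 3, 4]
Op 5: conn=-1 S1=30 S2=28 S3=36 S4=33 blocked=[1, 2, 3, 4]
Op 6: conn=-14 S1=30 S2=15 S3=36 S4=33 blocked=[1, 2, 3, 4]
Op 7: conn=-21 S1=23 S2=15 S3=36 S4=33 blocked=[1, 2, 3, 4]
Op 8: conn=-29 S1=23 S2=7 S3=36 S4=33 blocked=[1, 2, 3, 4]
Op 9: conn=-29 S1=23 S2=23 S3=36 S4=33 blocked=[1, 2, 3, 4]
Op 10: conn=-41 S1=23 S2=11 S3=36 S4=33 blocked=[1, 2, 3, 4]
Op 11: conn=-41 S1=23 S2=11 S3=36 S4=43 blocked=[1, 2, 3, 4]
Op 12: conn=-13 S1=23 S2=11 S3=36 S4=43 blocked=[1, 2, 3, 4]
Op 13: conn=-33 S1=3 S2=11 S3=36 S4=43 blocked=[1, 2, 3, 4]
Op 14: conn=-8 S1=3 S2=11 S3=36 S4=43 blocked=[1, 2, 3, 4]

Answer: -8 3 11 36 43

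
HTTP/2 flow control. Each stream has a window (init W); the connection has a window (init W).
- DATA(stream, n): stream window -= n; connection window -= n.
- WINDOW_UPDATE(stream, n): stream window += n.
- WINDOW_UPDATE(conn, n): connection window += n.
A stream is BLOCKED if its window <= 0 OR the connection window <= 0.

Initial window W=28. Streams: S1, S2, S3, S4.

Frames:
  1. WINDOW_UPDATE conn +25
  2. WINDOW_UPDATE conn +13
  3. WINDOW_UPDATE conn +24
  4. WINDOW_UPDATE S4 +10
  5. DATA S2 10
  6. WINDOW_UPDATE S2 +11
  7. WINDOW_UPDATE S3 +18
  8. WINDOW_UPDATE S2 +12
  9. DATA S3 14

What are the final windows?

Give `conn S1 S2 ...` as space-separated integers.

Answer: 66 28 41 32 38

Derivation:
Op 1: conn=53 S1=28 S2=28 S3=28 S4=28 blocked=[]
Op 2: conn=66 S1=28 S2=28 S3=28 S4=28 blocked=[]
Op 3: conn=90 S1=28 S2=28 S3=28 S4=28 blocked=[]
Op 4: conn=90 S1=28 S2=28 S3=28 S4=38 blocked=[]
Op 5: conn=80 S1=28 S2=18 S3=28 S4=38 blocked=[]
Op 6: conn=80 S1=28 S2=29 S3=28 S4=38 blocked=[]
Op 7: conn=80 S1=28 S2=29 S3=46 S4=38 blocked=[]
Op 8: conn=80 S1=28 S2=41 S3=46 S4=38 blocked=[]
Op 9: conn=66 S1=28 S2=41 S3=32 S4=38 blocked=[]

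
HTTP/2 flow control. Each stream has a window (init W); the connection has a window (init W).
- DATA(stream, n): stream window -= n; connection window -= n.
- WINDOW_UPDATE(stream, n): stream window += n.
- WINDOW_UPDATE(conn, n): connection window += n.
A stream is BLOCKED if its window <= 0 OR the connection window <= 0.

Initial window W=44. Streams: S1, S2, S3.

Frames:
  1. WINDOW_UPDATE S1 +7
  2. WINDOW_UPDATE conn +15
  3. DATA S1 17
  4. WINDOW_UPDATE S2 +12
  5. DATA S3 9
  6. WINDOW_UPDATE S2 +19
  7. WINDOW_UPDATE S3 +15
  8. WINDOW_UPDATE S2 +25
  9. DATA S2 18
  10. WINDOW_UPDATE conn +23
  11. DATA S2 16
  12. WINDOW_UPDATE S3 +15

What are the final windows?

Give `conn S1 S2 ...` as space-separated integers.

Answer: 22 34 66 65

Derivation:
Op 1: conn=44 S1=51 S2=44 S3=44 blocked=[]
Op 2: conn=59 S1=51 S2=44 S3=44 blocked=[]
Op 3: conn=42 S1=34 S2=44 S3=44 blocked=[]
Op 4: conn=42 S1=34 S2=56 S3=44 blocked=[]
Op 5: conn=33 S1=34 S2=56 S3=35 blocked=[]
Op 6: conn=33 S1=34 S2=75 S3=35 blocked=[]
Op 7: conn=33 S1=34 S2=75 S3=50 blocked=[]
Op 8: conn=33 S1=34 S2=100 S3=50 blocked=[]
Op 9: conn=15 S1=34 S2=82 S3=50 blocked=[]
Op 10: conn=38 S1=34 S2=82 S3=50 blocked=[]
Op 11: conn=22 S1=34 S2=66 S3=50 blocked=[]
Op 12: conn=22 S1=34 S2=66 S3=65 blocked=[]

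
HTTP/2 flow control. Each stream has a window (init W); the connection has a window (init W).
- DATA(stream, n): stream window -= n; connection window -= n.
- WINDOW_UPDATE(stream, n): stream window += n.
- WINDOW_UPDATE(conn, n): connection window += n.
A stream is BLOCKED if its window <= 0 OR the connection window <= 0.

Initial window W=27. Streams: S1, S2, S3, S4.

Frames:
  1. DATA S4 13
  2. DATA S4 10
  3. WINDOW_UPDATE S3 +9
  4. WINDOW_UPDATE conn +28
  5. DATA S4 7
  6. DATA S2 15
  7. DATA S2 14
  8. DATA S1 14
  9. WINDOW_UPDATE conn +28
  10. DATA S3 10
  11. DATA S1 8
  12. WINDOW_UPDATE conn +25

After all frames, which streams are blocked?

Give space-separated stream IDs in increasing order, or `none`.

Op 1: conn=14 S1=27 S2=27 S3=27 S4=14 blocked=[]
Op 2: conn=4 S1=27 S2=27 S3=27 S4=4 blocked=[]
Op 3: conn=4 S1=27 S2=27 S3=36 S4=4 blocked=[]
Op 4: conn=32 S1=27 S2=27 S3=36 S4=4 blocked=[]
Op 5: conn=25 S1=27 S2=27 S3=36 S4=-3 blocked=[4]
Op 6: conn=10 S1=27 S2=12 S3=36 S4=-3 blocked=[4]
Op 7: conn=-4 S1=27 S2=-2 S3=36 S4=-3 blocked=[1, 2, 3, 4]
Op 8: conn=-18 S1=13 S2=-2 S3=36 S4=-3 blocked=[1, 2, 3, 4]
Op 9: conn=10 S1=13 S2=-2 S3=36 S4=-3 blocked=[2, 4]
Op 10: conn=0 S1=13 S2=-2 S3=26 S4=-3 blocked=[1, 2, 3, 4]
Op 11: conn=-8 S1=5 S2=-2 S3=26 S4=-3 blocked=[1, 2, 3, 4]
Op 12: conn=17 S1=5 S2=-2 S3=26 S4=-3 blocked=[2, 4]

Answer: S2 S4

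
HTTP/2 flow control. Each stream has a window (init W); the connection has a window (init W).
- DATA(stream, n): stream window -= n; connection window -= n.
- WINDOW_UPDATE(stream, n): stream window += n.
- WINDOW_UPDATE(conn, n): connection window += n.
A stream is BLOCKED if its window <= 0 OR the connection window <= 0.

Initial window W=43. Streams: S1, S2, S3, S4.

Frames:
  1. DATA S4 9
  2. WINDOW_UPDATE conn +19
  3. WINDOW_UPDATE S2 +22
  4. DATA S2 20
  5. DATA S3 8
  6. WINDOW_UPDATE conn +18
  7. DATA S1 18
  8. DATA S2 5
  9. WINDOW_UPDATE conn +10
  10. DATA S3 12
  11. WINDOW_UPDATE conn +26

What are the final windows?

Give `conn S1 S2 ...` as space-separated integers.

Op 1: conn=34 S1=43 S2=43 S3=43 S4=34 blocked=[]
Op 2: conn=53 S1=43 S2=43 S3=43 S4=34 blocked=[]
Op 3: conn=53 S1=43 S2=65 S3=43 S4=34 blocked=[]
Op 4: conn=33 S1=43 S2=45 S3=43 S4=34 blocked=[]
Op 5: conn=25 S1=43 S2=45 S3=35 S4=34 blocked=[]
Op 6: conn=43 S1=43 S2=45 S3=35 S4=34 blocked=[]
Op 7: conn=25 S1=25 S2=45 S3=35 S4=34 blocked=[]
Op 8: conn=20 S1=25 S2=40 S3=35 S4=34 blocked=[]
Op 9: conn=30 S1=25 S2=40 S3=35 S4=34 blocked=[]
Op 10: conn=18 S1=25 S2=40 S3=23 S4=34 blocked=[]
Op 11: conn=44 S1=25 S2=40 S3=23 S4=34 blocked=[]

Answer: 44 25 40 23 34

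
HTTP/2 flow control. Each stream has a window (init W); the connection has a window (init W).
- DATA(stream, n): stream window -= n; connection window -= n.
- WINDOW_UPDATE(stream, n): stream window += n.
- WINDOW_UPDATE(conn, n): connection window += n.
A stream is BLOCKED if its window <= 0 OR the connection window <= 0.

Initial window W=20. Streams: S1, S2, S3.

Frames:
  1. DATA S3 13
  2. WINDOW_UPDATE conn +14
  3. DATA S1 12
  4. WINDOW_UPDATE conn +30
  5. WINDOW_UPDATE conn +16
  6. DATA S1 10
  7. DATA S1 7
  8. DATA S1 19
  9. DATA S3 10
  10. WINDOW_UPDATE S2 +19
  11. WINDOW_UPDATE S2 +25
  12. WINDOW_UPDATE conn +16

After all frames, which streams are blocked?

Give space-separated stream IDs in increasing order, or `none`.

Answer: S1 S3

Derivation:
Op 1: conn=7 S1=20 S2=20 S3=7 blocked=[]
Op 2: conn=21 S1=20 S2=20 S3=7 blocked=[]
Op 3: conn=9 S1=8 S2=20 S3=7 blocked=[]
Op 4: conn=39 S1=8 S2=20 S3=7 blocked=[]
Op 5: conn=55 S1=8 S2=20 S3=7 blocked=[]
Op 6: conn=45 S1=-2 S2=20 S3=7 blocked=[1]
Op 7: conn=38 S1=-9 S2=20 S3=7 blocked=[1]
Op 8: conn=19 S1=-28 S2=20 S3=7 blocked=[1]
Op 9: conn=9 S1=-28 S2=20 S3=-3 blocked=[1, 3]
Op 10: conn=9 S1=-28 S2=39 S3=-3 blocked=[1, 3]
Op 11: conn=9 S1=-28 S2=64 S3=-3 blocked=[1, 3]
Op 12: conn=25 S1=-28 S2=64 S3=-3 blocked=[1, 3]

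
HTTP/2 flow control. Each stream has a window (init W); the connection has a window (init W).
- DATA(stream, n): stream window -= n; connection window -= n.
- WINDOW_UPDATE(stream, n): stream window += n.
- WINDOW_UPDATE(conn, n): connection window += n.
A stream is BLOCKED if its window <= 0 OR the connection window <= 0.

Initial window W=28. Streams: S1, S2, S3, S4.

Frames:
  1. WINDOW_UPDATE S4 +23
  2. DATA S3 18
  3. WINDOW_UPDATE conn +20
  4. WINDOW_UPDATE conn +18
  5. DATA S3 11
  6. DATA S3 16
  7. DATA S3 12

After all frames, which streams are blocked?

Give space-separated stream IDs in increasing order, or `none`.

Op 1: conn=28 S1=28 S2=28 S3=28 S4=51 blocked=[]
Op 2: conn=10 S1=28 S2=28 S3=10 S4=51 blocked=[]
Op 3: conn=30 S1=28 S2=28 S3=10 S4=51 blocked=[]
Op 4: conn=48 S1=28 S2=28 S3=10 S4=51 blocked=[]
Op 5: conn=37 S1=28 S2=28 S3=-1 S4=51 blocked=[3]
Op 6: conn=21 S1=28 S2=28 S3=-17 S4=51 blocked=[3]
Op 7: conn=9 S1=28 S2=28 S3=-29 S4=51 blocked=[3]

Answer: S3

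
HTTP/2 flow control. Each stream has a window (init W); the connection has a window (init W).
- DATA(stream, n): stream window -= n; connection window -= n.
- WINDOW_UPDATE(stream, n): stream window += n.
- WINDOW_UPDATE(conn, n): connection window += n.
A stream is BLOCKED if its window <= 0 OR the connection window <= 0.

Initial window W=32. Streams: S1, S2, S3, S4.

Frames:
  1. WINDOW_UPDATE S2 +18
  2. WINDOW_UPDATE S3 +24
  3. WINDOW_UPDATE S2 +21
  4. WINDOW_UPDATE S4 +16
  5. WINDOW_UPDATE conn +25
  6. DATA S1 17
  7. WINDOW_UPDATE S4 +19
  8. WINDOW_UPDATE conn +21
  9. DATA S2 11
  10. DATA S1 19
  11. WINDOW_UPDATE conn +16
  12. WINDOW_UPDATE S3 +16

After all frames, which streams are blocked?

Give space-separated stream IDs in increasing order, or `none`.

Op 1: conn=32 S1=32 S2=50 S3=32 S4=32 blocked=[]
Op 2: conn=32 S1=32 S2=50 S3=56 S4=32 blocked=[]
Op 3: conn=32 S1=32 S2=71 S3=56 S4=32 blocked=[]
Op 4: conn=32 S1=32 S2=71 S3=56 S4=48 blocked=[]
Op 5: conn=57 S1=32 S2=71 S3=56 S4=48 blocked=[]
Op 6: conn=40 S1=15 S2=71 S3=56 S4=48 blocked=[]
Op 7: conn=40 S1=15 S2=71 S3=56 S4=67 blocked=[]
Op 8: conn=61 S1=15 S2=71 S3=56 S4=67 blocked=[]
Op 9: conn=50 S1=15 S2=60 S3=56 S4=67 blocked=[]
Op 10: conn=31 S1=-4 S2=60 S3=56 S4=67 blocked=[1]
Op 11: conn=47 S1=-4 S2=60 S3=56 S4=67 blocked=[1]
Op 12: conn=47 S1=-4 S2=60 S3=72 S4=67 blocked=[1]

Answer: S1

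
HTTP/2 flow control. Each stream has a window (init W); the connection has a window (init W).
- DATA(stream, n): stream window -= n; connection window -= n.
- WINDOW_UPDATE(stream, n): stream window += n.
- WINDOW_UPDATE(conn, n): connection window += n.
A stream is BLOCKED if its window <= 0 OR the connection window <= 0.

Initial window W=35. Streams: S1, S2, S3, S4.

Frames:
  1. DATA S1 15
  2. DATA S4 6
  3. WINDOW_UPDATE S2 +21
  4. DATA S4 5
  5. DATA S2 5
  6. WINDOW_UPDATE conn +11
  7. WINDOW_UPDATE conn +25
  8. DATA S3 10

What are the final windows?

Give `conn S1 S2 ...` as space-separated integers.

Op 1: conn=20 S1=20 S2=35 S3=35 S4=35 blocked=[]
Op 2: conn=14 S1=20 S2=35 S3=35 S4=29 blocked=[]
Op 3: conn=14 S1=20 S2=56 S3=35 S4=29 blocked=[]
Op 4: conn=9 S1=20 S2=56 S3=35 S4=24 blocked=[]
Op 5: conn=4 S1=20 S2=51 S3=35 S4=24 blocked=[]
Op 6: conn=15 S1=20 S2=51 S3=35 S4=24 blocked=[]
Op 7: conn=40 S1=20 S2=51 S3=35 S4=24 blocked=[]
Op 8: conn=30 S1=20 S2=51 S3=25 S4=24 blocked=[]

Answer: 30 20 51 25 24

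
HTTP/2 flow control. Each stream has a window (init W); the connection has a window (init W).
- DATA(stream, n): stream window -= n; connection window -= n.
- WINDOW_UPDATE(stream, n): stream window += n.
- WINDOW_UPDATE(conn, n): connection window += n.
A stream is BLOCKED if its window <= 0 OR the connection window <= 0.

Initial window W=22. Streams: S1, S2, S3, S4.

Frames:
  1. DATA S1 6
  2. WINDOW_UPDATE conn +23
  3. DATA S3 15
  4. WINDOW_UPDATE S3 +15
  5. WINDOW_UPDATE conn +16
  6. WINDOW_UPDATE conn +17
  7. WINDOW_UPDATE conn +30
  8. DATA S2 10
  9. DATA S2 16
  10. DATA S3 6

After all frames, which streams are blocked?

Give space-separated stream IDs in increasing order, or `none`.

Op 1: conn=16 S1=16 S2=22 S3=22 S4=22 blocked=[]
Op 2: conn=39 S1=16 S2=22 S3=22 S4=22 blocked=[]
Op 3: conn=24 S1=16 S2=22 S3=7 S4=22 blocked=[]
Op 4: conn=24 S1=16 S2=22 S3=22 S4=22 blocked=[]
Op 5: conn=40 S1=16 S2=22 S3=22 S4=22 blocked=[]
Op 6: conn=57 S1=16 S2=22 S3=22 S4=22 blocked=[]
Op 7: conn=87 S1=16 S2=22 S3=22 S4=22 blocked=[]
Op 8: conn=77 S1=16 S2=12 S3=22 S4=22 blocked=[]
Op 9: conn=61 S1=16 S2=-4 S3=22 S4=22 blocked=[2]
Op 10: conn=55 S1=16 S2=-4 S3=16 S4=22 blocked=[2]

Answer: S2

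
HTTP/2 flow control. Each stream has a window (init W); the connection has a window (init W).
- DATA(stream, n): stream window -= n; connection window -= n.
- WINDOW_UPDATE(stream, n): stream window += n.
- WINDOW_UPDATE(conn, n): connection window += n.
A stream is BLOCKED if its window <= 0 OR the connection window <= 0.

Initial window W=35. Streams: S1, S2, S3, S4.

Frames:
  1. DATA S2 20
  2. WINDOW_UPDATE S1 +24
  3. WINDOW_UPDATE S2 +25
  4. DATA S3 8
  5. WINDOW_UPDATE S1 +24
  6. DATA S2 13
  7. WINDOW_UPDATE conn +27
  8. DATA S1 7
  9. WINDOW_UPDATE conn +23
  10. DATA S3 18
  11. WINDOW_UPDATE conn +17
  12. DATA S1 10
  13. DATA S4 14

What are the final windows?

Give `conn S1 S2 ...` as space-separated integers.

Answer: 12 66 27 9 21

Derivation:
Op 1: conn=15 S1=35 S2=15 S3=35 S4=35 blocked=[]
Op 2: conn=15 S1=59 S2=15 S3=35 S4=35 blocked=[]
Op 3: conn=15 S1=59 S2=40 S3=35 S4=35 blocked=[]
Op 4: conn=7 S1=59 S2=40 S3=27 S4=35 blocked=[]
Op 5: conn=7 S1=83 S2=40 S3=27 S4=35 blocked=[]
Op 6: conn=-6 S1=83 S2=27 S3=27 S4=35 blocked=[1, 2, 3, 4]
Op 7: conn=21 S1=83 S2=27 S3=27 S4=35 blocked=[]
Op 8: conn=14 S1=76 S2=27 S3=27 S4=35 blocked=[]
Op 9: conn=37 S1=76 S2=27 S3=27 S4=35 blocked=[]
Op 10: conn=19 S1=76 S2=27 S3=9 S4=35 blocked=[]
Op 11: conn=36 S1=76 S2=27 S3=9 S4=35 blocked=[]
Op 12: conn=26 S1=66 S2=27 S3=9 S4=35 blocked=[]
Op 13: conn=12 S1=66 S2=27 S3=9 S4=21 blocked=[]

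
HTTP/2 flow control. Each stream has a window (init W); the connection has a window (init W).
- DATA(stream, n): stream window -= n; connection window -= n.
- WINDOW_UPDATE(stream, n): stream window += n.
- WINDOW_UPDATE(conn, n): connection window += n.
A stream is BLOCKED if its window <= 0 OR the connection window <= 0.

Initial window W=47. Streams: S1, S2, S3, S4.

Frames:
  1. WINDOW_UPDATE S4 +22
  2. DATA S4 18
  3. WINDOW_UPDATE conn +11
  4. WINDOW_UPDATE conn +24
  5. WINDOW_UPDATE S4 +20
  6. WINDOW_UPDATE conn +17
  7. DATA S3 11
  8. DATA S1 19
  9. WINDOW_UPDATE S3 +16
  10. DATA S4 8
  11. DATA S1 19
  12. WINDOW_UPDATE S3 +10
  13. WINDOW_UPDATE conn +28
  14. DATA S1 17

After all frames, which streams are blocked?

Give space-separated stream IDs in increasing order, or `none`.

Answer: S1

Derivation:
Op 1: conn=47 S1=47 S2=47 S3=47 S4=69 blocked=[]
Op 2: conn=29 S1=47 S2=47 S3=47 S4=51 blocked=[]
Op 3: conn=40 S1=47 S2=47 S3=47 S4=51 blocked=[]
Op 4: conn=64 S1=47 S2=47 S3=47 S4=51 blocked=[]
Op 5: conn=64 S1=47 S2=47 S3=47 S4=71 blocked=[]
Op 6: conn=81 S1=47 S2=47 S3=47 S4=71 blocked=[]
Op 7: conn=70 S1=47 S2=47 S3=36 S4=71 blocked=[]
Op 8: conn=51 S1=28 S2=47 S3=36 S4=71 blocked=[]
Op 9: conn=51 S1=28 S2=47 S3=52 S4=71 blocked=[]
Op 10: conn=43 S1=28 S2=47 S3=52 S4=63 blocked=[]
Op 11: conn=24 S1=9 S2=47 S3=52 S4=63 blocked=[]
Op 12: conn=24 S1=9 S2=47 S3=62 S4=63 blocked=[]
Op 13: conn=52 S1=9 S2=47 S3=62 S4=63 blocked=[]
Op 14: conn=35 S1=-8 S2=47 S3=62 S4=63 blocked=[1]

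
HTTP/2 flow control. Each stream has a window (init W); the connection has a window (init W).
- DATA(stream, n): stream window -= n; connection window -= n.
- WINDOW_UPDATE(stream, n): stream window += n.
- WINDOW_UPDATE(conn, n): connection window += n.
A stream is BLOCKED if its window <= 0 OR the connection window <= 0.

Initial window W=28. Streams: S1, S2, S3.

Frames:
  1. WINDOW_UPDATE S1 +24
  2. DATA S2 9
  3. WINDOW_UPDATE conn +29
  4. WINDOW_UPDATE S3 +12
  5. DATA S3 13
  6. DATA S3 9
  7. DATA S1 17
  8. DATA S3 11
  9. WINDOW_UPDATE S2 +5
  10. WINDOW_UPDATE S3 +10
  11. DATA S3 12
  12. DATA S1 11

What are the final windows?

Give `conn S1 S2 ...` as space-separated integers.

Answer: -25 24 24 5

Derivation:
Op 1: conn=28 S1=52 S2=28 S3=28 blocked=[]
Op 2: conn=19 S1=52 S2=19 S3=28 blocked=[]
Op 3: conn=48 S1=52 S2=19 S3=28 blocked=[]
Op 4: conn=48 S1=52 S2=19 S3=40 blocked=[]
Op 5: conn=35 S1=52 S2=19 S3=27 blocked=[]
Op 6: conn=26 S1=52 S2=19 S3=18 blocked=[]
Op 7: conn=9 S1=35 S2=19 S3=18 blocked=[]
Op 8: conn=-2 S1=35 S2=19 S3=7 blocked=[1, 2, 3]
Op 9: conn=-2 S1=35 S2=24 S3=7 blocked=[1, 2, 3]
Op 10: conn=-2 S1=35 S2=24 S3=17 blocked=[1, 2, 3]
Op 11: conn=-14 S1=35 S2=24 S3=5 blocked=[1, 2, 3]
Op 12: conn=-25 S1=24 S2=24 S3=5 blocked=[1, 2, 3]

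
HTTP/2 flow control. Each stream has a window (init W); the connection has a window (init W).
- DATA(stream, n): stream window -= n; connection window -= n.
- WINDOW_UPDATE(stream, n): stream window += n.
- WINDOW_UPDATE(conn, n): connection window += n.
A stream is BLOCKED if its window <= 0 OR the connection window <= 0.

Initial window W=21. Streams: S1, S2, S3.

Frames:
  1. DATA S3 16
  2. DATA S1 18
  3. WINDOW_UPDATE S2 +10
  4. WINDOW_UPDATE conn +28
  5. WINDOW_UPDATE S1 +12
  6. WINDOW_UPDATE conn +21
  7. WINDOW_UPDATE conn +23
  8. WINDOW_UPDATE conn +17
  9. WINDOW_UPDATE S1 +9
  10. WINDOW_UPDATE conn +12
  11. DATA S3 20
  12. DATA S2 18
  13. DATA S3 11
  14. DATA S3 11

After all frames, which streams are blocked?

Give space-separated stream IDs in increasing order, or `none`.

Answer: S3

Derivation:
Op 1: conn=5 S1=21 S2=21 S3=5 blocked=[]
Op 2: conn=-13 S1=3 S2=21 S3=5 blocked=[1, 2, 3]
Op 3: conn=-13 S1=3 S2=31 S3=5 blocked=[1, 2, 3]
Op 4: conn=15 S1=3 S2=31 S3=5 blocked=[]
Op 5: conn=15 S1=15 S2=31 S3=5 blocked=[]
Op 6: conn=36 S1=15 S2=31 S3=5 blocked=[]
Op 7: conn=59 S1=15 S2=31 S3=5 blocked=[]
Op 8: conn=76 S1=15 S2=31 S3=5 blocked=[]
Op 9: conn=76 S1=24 S2=31 S3=5 blocked=[]
Op 10: conn=88 S1=24 S2=31 S3=5 blocked=[]
Op 11: conn=68 S1=24 S2=31 S3=-15 blocked=[3]
Op 12: conn=50 S1=24 S2=13 S3=-15 blocked=[3]
Op 13: conn=39 S1=24 S2=13 S3=-26 blocked=[3]
Op 14: conn=28 S1=24 S2=13 S3=-37 blocked=[3]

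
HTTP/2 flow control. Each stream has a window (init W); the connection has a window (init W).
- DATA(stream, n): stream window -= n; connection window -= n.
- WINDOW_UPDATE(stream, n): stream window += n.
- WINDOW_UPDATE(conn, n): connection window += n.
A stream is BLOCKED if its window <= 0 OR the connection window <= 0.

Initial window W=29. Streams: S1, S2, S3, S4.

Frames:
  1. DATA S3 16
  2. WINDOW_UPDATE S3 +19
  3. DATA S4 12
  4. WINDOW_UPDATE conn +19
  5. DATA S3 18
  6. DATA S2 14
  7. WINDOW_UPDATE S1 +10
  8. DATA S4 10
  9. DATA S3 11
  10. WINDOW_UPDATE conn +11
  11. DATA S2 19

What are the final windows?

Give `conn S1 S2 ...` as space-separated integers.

Op 1: conn=13 S1=29 S2=29 S3=13 S4=29 blocked=[]
Op 2: conn=13 S1=29 S2=29 S3=32 S4=29 blocked=[]
Op 3: conn=1 S1=29 S2=29 S3=32 S4=17 blocked=[]
Op 4: conn=20 S1=29 S2=29 S3=32 S4=17 blocked=[]
Op 5: conn=2 S1=29 S2=29 S3=14 S4=17 blocked=[]
Op 6: conn=-12 S1=29 S2=15 S3=14 S4=17 blocked=[1, 2, 3, 4]
Op 7: conn=-12 S1=39 S2=15 S3=14 S4=17 blocked=[1, 2, 3, 4]
Op 8: conn=-22 S1=39 S2=15 S3=14 S4=7 blocked=[1, 2, 3, 4]
Op 9: conn=-33 S1=39 S2=15 S3=3 S4=7 blocked=[1, 2, 3, 4]
Op 10: conn=-22 S1=39 S2=15 S3=3 S4=7 blocked=[1, 2, 3, 4]
Op 11: conn=-41 S1=39 S2=-4 S3=3 S4=7 blocked=[1, 2, 3, 4]

Answer: -41 39 -4 3 7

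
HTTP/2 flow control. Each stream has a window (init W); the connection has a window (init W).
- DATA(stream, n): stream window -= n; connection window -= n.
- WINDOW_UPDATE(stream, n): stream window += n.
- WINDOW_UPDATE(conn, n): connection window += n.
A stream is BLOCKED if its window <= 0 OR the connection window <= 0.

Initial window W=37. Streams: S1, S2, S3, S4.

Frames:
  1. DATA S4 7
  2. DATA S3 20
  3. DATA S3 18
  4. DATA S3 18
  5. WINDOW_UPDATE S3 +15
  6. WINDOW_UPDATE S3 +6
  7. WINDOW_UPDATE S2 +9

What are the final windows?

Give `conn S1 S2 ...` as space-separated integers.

Op 1: conn=30 S1=37 S2=37 S3=37 S4=30 blocked=[]
Op 2: conn=10 S1=37 S2=37 S3=17 S4=30 blocked=[]
Op 3: conn=-8 S1=37 S2=37 S3=-1 S4=30 blocked=[1, 2, 3, 4]
Op 4: conn=-26 S1=37 S2=37 S3=-19 S4=30 blocked=[1, 2, 3, 4]
Op 5: conn=-26 S1=37 S2=37 S3=-4 S4=30 blocked=[1, 2, 3, 4]
Op 6: conn=-26 S1=37 S2=37 S3=2 S4=30 blocked=[1, 2, 3, 4]
Op 7: conn=-26 S1=37 S2=46 S3=2 S4=30 blocked=[1, 2, 3, 4]

Answer: -26 37 46 2 30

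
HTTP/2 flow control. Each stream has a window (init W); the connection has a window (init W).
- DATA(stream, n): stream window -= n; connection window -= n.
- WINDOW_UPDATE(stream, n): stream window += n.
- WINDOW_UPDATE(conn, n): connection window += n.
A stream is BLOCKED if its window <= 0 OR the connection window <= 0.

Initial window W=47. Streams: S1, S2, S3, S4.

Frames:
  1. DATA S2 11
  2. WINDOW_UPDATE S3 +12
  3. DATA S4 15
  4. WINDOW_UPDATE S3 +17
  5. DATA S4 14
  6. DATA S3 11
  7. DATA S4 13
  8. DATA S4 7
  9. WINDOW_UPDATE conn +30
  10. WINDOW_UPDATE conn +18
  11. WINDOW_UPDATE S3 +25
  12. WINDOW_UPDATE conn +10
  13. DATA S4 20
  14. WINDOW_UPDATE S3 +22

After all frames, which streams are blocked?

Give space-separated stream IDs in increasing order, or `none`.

Answer: S4

Derivation:
Op 1: conn=36 S1=47 S2=36 S3=47 S4=47 blocked=[]
Op 2: conn=36 S1=47 S2=36 S3=59 S4=47 blocked=[]
Op 3: conn=21 S1=47 S2=36 S3=59 S4=32 blocked=[]
Op 4: conn=21 S1=47 S2=36 S3=76 S4=32 blocked=[]
Op 5: conn=7 S1=47 S2=36 S3=76 S4=18 blocked=[]
Op 6: conn=-4 S1=47 S2=36 S3=65 S4=18 blocked=[1, 2, 3, 4]
Op 7: conn=-17 S1=47 S2=36 S3=65 S4=5 blocked=[1, 2, 3, 4]
Op 8: conn=-24 S1=47 S2=36 S3=65 S4=-2 blocked=[1, 2, 3, 4]
Op 9: conn=6 S1=47 S2=36 S3=65 S4=-2 blocked=[4]
Op 10: conn=24 S1=47 S2=36 S3=65 S4=-2 blocked=[4]
Op 11: conn=24 S1=47 S2=36 S3=90 S4=-2 blocked=[4]
Op 12: conn=34 S1=47 S2=36 S3=90 S4=-2 blocked=[4]
Op 13: conn=14 S1=47 S2=36 S3=90 S4=-22 blocked=[4]
Op 14: conn=14 S1=47 S2=36 S3=112 S4=-22 blocked=[4]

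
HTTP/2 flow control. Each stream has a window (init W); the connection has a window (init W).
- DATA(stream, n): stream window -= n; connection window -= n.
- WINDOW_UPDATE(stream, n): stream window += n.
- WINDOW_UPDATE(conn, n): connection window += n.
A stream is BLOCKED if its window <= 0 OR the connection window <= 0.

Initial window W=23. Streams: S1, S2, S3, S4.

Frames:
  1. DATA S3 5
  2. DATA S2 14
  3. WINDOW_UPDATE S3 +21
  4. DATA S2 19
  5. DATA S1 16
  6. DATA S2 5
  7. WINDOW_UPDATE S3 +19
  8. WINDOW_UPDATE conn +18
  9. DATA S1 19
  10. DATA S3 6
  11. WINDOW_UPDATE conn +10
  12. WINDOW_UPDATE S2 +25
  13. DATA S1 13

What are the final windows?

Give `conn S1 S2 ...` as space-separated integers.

Answer: -46 -25 10 52 23

Derivation:
Op 1: conn=18 S1=23 S2=23 S3=18 S4=23 blocked=[]
Op 2: conn=4 S1=23 S2=9 S3=18 S4=23 blocked=[]
Op 3: conn=4 S1=23 S2=9 S3=39 S4=23 blocked=[]
Op 4: conn=-15 S1=23 S2=-10 S3=39 S4=23 blocked=[1, 2, 3, 4]
Op 5: conn=-31 S1=7 S2=-10 S3=39 S4=23 blocked=[1, 2, 3, 4]
Op 6: conn=-36 S1=7 S2=-15 S3=39 S4=23 blocked=[1, 2, 3, 4]
Op 7: conn=-36 S1=7 S2=-15 S3=58 S4=23 blocked=[1, 2, 3, 4]
Op 8: conn=-18 S1=7 S2=-15 S3=58 S4=23 blocked=[1, 2, 3, 4]
Op 9: conn=-37 S1=-12 S2=-15 S3=58 S4=23 blocked=[1, 2, 3, 4]
Op 10: conn=-43 S1=-12 S2=-15 S3=52 S4=23 blocked=[1, 2, 3, 4]
Op 11: conn=-33 S1=-12 S2=-15 S3=52 S4=23 blocked=[1, 2, 3, 4]
Op 12: conn=-33 S1=-12 S2=10 S3=52 S4=23 blocked=[1, 2, 3, 4]
Op 13: conn=-46 S1=-25 S2=10 S3=52 S4=23 blocked=[1, 2, 3, 4]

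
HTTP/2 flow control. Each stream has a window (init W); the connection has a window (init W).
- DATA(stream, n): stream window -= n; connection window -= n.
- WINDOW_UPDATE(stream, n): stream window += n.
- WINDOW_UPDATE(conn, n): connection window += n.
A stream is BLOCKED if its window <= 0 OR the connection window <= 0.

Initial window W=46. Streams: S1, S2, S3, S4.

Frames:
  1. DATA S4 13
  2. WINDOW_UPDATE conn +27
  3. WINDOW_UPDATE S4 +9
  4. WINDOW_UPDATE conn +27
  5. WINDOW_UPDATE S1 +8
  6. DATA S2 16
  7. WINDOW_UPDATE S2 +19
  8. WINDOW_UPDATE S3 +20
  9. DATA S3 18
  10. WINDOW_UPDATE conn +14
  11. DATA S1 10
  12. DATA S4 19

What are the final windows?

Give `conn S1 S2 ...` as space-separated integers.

Answer: 38 44 49 48 23

Derivation:
Op 1: conn=33 S1=46 S2=46 S3=46 S4=33 blocked=[]
Op 2: conn=60 S1=46 S2=46 S3=46 S4=33 blocked=[]
Op 3: conn=60 S1=46 S2=46 S3=46 S4=42 blocked=[]
Op 4: conn=87 S1=46 S2=46 S3=46 S4=42 blocked=[]
Op 5: conn=87 S1=54 S2=46 S3=46 S4=42 blocked=[]
Op 6: conn=71 S1=54 S2=30 S3=46 S4=42 blocked=[]
Op 7: conn=71 S1=54 S2=49 S3=46 S4=42 blocked=[]
Op 8: conn=71 S1=54 S2=49 S3=66 S4=42 blocked=[]
Op 9: conn=53 S1=54 S2=49 S3=48 S4=42 blocked=[]
Op 10: conn=67 S1=54 S2=49 S3=48 S4=42 blocked=[]
Op 11: conn=57 S1=44 S2=49 S3=48 S4=42 blocked=[]
Op 12: conn=38 S1=44 S2=49 S3=48 S4=23 blocked=[]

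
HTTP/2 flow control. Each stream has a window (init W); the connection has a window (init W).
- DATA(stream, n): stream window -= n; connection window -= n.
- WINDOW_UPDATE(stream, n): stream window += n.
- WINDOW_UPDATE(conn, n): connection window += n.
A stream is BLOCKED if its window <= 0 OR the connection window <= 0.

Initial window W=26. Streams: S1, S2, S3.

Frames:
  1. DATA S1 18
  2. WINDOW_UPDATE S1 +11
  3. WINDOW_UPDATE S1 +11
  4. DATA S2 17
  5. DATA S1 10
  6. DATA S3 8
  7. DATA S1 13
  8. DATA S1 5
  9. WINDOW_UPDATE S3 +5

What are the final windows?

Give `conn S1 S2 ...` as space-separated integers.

Op 1: conn=8 S1=8 S2=26 S3=26 blocked=[]
Op 2: conn=8 S1=19 S2=26 S3=26 blocked=[]
Op 3: conn=8 S1=30 S2=26 S3=26 blocked=[]
Op 4: conn=-9 S1=30 S2=9 S3=26 blocked=[1, 2, 3]
Op 5: conn=-19 S1=20 S2=9 S3=26 blocked=[1, 2, 3]
Op 6: conn=-27 S1=20 S2=9 S3=18 blocked=[1, 2, 3]
Op 7: conn=-40 S1=7 S2=9 S3=18 blocked=[1, 2, 3]
Op 8: conn=-45 S1=2 S2=9 S3=18 blocked=[1, 2, 3]
Op 9: conn=-45 S1=2 S2=9 S3=23 blocked=[1, 2, 3]

Answer: -45 2 9 23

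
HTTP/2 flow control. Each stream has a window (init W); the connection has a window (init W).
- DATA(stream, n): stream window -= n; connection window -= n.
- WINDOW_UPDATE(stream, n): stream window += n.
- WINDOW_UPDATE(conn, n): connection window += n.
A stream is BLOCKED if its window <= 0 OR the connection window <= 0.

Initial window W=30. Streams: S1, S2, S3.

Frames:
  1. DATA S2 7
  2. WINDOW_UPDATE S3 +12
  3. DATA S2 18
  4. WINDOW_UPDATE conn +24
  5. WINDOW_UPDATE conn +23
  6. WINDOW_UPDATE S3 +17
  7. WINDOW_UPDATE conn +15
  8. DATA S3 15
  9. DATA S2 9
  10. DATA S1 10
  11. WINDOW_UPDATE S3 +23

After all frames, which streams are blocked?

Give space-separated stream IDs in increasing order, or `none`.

Op 1: conn=23 S1=30 S2=23 S3=30 blocked=[]
Op 2: conn=23 S1=30 S2=23 S3=42 blocked=[]
Op 3: conn=5 S1=30 S2=5 S3=42 blocked=[]
Op 4: conn=29 S1=30 S2=5 S3=42 blocked=[]
Op 5: conn=52 S1=30 S2=5 S3=42 blocked=[]
Op 6: conn=52 S1=30 S2=5 S3=59 blocked=[]
Op 7: conn=67 S1=30 S2=5 S3=59 blocked=[]
Op 8: conn=52 S1=30 S2=5 S3=44 blocked=[]
Op 9: conn=43 S1=30 S2=-4 S3=44 blocked=[2]
Op 10: conn=33 S1=20 S2=-4 S3=44 blocked=[2]
Op 11: conn=33 S1=20 S2=-4 S3=67 blocked=[2]

Answer: S2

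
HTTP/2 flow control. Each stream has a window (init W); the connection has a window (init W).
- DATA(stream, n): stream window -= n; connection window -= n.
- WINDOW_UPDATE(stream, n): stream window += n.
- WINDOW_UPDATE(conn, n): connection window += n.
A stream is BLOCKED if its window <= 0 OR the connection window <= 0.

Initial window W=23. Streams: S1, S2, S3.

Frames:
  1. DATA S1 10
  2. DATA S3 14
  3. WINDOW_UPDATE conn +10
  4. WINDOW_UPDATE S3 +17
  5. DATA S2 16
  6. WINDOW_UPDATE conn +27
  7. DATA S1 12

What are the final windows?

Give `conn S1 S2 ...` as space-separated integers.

Answer: 8 1 7 26

Derivation:
Op 1: conn=13 S1=13 S2=23 S3=23 blocked=[]
Op 2: conn=-1 S1=13 S2=23 S3=9 blocked=[1, 2, 3]
Op 3: conn=9 S1=13 S2=23 S3=9 blocked=[]
Op 4: conn=9 S1=13 S2=23 S3=26 blocked=[]
Op 5: conn=-7 S1=13 S2=7 S3=26 blocked=[1, 2, 3]
Op 6: conn=20 S1=13 S2=7 S3=26 blocked=[]
Op 7: conn=8 S1=1 S2=7 S3=26 blocked=[]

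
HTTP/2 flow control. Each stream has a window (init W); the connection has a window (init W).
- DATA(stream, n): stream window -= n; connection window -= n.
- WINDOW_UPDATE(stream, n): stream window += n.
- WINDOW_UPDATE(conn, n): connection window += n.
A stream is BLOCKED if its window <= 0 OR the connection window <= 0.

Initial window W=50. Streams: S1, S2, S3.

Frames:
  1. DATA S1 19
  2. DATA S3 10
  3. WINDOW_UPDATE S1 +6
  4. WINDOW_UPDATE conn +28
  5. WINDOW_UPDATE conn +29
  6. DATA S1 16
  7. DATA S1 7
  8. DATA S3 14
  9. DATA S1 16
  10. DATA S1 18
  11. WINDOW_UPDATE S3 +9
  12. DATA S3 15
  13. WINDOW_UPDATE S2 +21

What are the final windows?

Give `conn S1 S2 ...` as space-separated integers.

Answer: -8 -20 71 20

Derivation:
Op 1: conn=31 S1=31 S2=50 S3=50 blocked=[]
Op 2: conn=21 S1=31 S2=50 S3=40 blocked=[]
Op 3: conn=21 S1=37 S2=50 S3=40 blocked=[]
Op 4: conn=49 S1=37 S2=50 S3=40 blocked=[]
Op 5: conn=78 S1=37 S2=50 S3=40 blocked=[]
Op 6: conn=62 S1=21 S2=50 S3=40 blocked=[]
Op 7: conn=55 S1=14 S2=50 S3=40 blocked=[]
Op 8: conn=41 S1=14 S2=50 S3=26 blocked=[]
Op 9: conn=25 S1=-2 S2=50 S3=26 blocked=[1]
Op 10: conn=7 S1=-20 S2=50 S3=26 blocked=[1]
Op 11: conn=7 S1=-20 S2=50 S3=35 blocked=[1]
Op 12: conn=-8 S1=-20 S2=50 S3=20 blocked=[1, 2, 3]
Op 13: conn=-8 S1=-20 S2=71 S3=20 blocked=[1, 2, 3]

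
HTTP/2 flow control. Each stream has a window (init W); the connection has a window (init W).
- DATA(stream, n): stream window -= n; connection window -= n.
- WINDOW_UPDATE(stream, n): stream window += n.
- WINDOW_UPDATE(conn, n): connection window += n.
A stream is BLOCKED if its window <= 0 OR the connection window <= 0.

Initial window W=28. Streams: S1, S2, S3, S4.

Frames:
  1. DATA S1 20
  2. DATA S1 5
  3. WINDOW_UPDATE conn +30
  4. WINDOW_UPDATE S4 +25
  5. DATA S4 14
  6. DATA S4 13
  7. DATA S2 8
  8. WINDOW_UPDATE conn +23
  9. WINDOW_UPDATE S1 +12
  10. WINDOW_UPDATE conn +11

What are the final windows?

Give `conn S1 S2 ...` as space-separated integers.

Answer: 32 15 20 28 26

Derivation:
Op 1: conn=8 S1=8 S2=28 S3=28 S4=28 blocked=[]
Op 2: conn=3 S1=3 S2=28 S3=28 S4=28 blocked=[]
Op 3: conn=33 S1=3 S2=28 S3=28 S4=28 blocked=[]
Op 4: conn=33 S1=3 S2=28 S3=28 S4=53 blocked=[]
Op 5: conn=19 S1=3 S2=28 S3=28 S4=39 blocked=[]
Op 6: conn=6 S1=3 S2=28 S3=28 S4=26 blocked=[]
Op 7: conn=-2 S1=3 S2=20 S3=28 S4=26 blocked=[1, 2, 3, 4]
Op 8: conn=21 S1=3 S2=20 S3=28 S4=26 blocked=[]
Op 9: conn=21 S1=15 S2=20 S3=28 S4=26 blocked=[]
Op 10: conn=32 S1=15 S2=20 S3=28 S4=26 blocked=[]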